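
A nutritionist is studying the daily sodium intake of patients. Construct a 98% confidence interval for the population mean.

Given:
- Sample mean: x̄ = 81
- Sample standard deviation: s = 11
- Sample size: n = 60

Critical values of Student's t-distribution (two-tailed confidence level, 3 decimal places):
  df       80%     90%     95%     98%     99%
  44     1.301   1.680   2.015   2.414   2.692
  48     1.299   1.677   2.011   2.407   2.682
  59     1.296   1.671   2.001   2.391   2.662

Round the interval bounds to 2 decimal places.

The population standard deviation σ is unknown (only the sample standard deviation s is given), so use a t-interval with df = n - 1 = 60 - 1 = 59.

For 98% confidence with df = 59, t* = 2.391 (from t-table)

Standard error: SE = s/√n = 11/√60 = 1.420094

Margin of error: E = t* × SE = 2.391 × 1.420094 = 3.3954

T-interval: x̄ ± E = 81 ± 3.3954 = (77.6046, 84.3954)

Rounded to 2 decimal places:

(77.60, 84.40)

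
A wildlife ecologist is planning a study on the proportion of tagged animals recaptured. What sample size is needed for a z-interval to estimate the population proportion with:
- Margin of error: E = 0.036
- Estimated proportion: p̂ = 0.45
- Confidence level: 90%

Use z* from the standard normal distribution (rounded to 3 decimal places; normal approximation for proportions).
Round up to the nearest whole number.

Using z* for proportion z-interval (normal approximation).

For 90% confidence, z* = 1.645 (from standard normal table)

Sample size formula for proportion z-interval: n = z*²p̂(1-p̂)/E²

n = 1.645² × 0.45 × 0.55 / 0.036²
  = 2.706025 × 0.2475 / 0.001296
  = 516.7756

Round up to the nearest whole number: n = 517

517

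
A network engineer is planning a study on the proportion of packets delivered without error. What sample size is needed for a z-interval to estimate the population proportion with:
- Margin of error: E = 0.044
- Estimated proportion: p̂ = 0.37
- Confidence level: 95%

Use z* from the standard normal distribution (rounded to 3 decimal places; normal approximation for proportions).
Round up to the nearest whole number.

Using z* for proportion z-interval (normal approximation).

For 95% confidence, z* = 1.96 (from standard normal table)

Sample size formula for proportion z-interval: n = z*²p̂(1-p̂)/E²

n = 1.96² × 0.37 × 0.63 / 0.044²
  = 3.8416 × 0.2331 / 0.001936
  = 462.5398

Round up to the nearest whole number: n = 463

463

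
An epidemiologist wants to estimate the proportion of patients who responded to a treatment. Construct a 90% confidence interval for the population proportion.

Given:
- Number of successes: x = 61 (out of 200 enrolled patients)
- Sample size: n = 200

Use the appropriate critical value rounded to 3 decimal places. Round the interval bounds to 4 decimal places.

Sample proportion: p̂ = 61/200 = 0.305000

Check conditions for normal approximation:
  np̂ = 61 ≥ 10 ✓
  n(1-p̂) = 139 ≥ 10 ✓

The sample is large enough, so use a z-interval (normal approximation) for the proportion.

For 90% confidence, z* = 1.645 (from standard normal table)

Standard error: SE = √(p̂(1-p̂)/n) = √(0.305000×0.695000/200) = 0.03255572

Margin of error: E = z* × SE = 1.645 × 0.03255572 = 0.053554

Z-interval: p̂ ± E = 0.305000 ± 0.053554 = (0.251446, 0.358554)

Rounded to 4 decimal places:

(0.2514, 0.3586)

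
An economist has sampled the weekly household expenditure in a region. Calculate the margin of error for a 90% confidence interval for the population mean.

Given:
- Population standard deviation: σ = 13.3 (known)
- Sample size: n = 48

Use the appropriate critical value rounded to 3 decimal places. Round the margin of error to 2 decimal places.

The population standard deviation σ is known, so use the z-interval margin of error formula.

For 90% confidence, z* = 1.645 (from standard normal table)

Margin of error formula for z-interval: E = z* × σ/√n

E = 1.645 × 13.3/√48
  = 1.645 × 1.919690
  = 3.1579

Rounded to 2 decimal places:

3.16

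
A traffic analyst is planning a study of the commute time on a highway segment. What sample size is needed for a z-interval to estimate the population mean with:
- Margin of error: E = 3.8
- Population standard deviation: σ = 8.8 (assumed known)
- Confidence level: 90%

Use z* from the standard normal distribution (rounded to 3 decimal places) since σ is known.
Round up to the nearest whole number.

Using z* since population σ is known (z-interval formula).

For 90% confidence, z* = 1.645 (from standard normal table)

Sample size formula for z-interval: n = (z*σ/E)²

n = (1.645 × 8.8 / 3.8)²
  = (3.809474)²
  = 14.5121

Round up to the nearest whole number: n = 15

15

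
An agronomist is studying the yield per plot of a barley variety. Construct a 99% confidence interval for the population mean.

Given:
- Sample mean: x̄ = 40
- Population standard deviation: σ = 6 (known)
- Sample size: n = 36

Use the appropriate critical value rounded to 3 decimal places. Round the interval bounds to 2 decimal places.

The population standard deviation σ is known, so use a z-interval (standard normal critical value).

For 99% confidence, z* = 2.576 (from standard normal table)

Standard error: SE = σ/√n = 6/√36 = 1.000000

Margin of error: E = z* × SE = 2.576 × 1.000000 = 2.5760

Z-interval: x̄ ± E = 40 ± 2.5760 = (37.4240, 42.5760)

Rounded to 2 decimal places:

(37.42, 42.58)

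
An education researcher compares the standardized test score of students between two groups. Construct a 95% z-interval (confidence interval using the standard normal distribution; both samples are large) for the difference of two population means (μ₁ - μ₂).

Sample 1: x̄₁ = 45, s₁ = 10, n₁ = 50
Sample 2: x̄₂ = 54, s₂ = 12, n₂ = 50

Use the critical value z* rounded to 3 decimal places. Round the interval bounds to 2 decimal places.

Both samples are large (n₁ = 50 ≥ 30, n₂ = 50 ≥ 30), so a z-interval for the difference of means applies.

Point estimate: x̄₁ - x̄₂ = 45 - 54 = -9

Standard error: SE = √(s₁²/n₁ + s₂²/n₂)
= √(10²/50 + 12²/50)
= √(2.000000 + 2.880000)
= 2.209072

For 95% confidence, z* = 1.96 (from standard normal table)
Margin of error: E = z* × SE = 1.96 × 2.209072 = 4.3298

Z-interval: (x̄₁ - x̄₂) ± E = -9 ± 4.3298 = (-13.3298, -4.6702)

Rounded to 2 decimal places:

(-13.33, -4.67)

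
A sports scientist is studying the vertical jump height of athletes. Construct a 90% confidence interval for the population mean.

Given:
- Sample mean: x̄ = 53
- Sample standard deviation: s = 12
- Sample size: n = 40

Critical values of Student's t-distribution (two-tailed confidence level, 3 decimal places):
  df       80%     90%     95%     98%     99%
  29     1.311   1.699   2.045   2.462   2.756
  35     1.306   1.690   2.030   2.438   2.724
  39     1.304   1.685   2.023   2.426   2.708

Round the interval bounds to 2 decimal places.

The population standard deviation σ is unknown (only the sample standard deviation s is given), so use a t-interval with df = n - 1 = 40 - 1 = 39.

For 90% confidence with df = 39, t* = 1.685 (from t-table)

Standard error: SE = s/√n = 12/√40 = 1.897367

Margin of error: E = t* × SE = 1.685 × 1.897367 = 3.1971

T-interval: x̄ ± E = 53 ± 3.1971 = (49.8029, 56.1971)

Rounded to 2 decimal places:

(49.80, 56.20)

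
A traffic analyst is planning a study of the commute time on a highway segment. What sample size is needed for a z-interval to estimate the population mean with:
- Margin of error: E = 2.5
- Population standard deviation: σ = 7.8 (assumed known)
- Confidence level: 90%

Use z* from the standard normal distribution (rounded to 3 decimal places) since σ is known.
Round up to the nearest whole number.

Using z* since population σ is known (z-interval formula).

For 90% confidence, z* = 1.645 (from standard normal table)

Sample size formula for z-interval: n = (z*σ/E)²

n = (1.645 × 7.8 / 2.5)²
  = (5.132400)²
  = 26.3415

Round up to the nearest whole number: n = 27

27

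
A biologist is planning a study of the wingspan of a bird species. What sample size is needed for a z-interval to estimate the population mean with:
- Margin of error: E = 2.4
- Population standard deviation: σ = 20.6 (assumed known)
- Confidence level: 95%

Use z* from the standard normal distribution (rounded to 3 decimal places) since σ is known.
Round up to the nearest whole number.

Using z* since population σ is known (z-interval formula).

For 95% confidence, z* = 1.96 (from standard normal table)

Sample size formula for z-interval: n = (z*σ/E)²

n = (1.96 × 20.6 / 2.4)²
  = (16.823333)²
  = 283.0245

Round up to the nearest whole number: n = 284

284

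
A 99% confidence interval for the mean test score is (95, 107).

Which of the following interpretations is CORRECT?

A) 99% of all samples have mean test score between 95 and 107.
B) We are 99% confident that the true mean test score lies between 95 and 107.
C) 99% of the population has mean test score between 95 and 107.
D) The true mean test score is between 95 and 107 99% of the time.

A confidence interval represents our confidence in the procedure, not a probability statement about the parameter.

Key concept: If we repeated this sampling process many times and computed a 99% CI each time, about 99% of those intervals would contain the true population parameter.

For this specific interval (95, 107):
- Midpoint (point estimate): 101
- Margin of error: 6

The correct interpretation is the one stating confidence that the true parameter lies in the interval — option B.

B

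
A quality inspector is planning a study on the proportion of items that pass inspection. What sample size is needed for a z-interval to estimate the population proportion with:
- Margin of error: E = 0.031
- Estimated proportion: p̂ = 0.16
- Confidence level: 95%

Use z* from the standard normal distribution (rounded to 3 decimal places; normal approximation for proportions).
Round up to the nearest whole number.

Using z* for proportion z-interval (normal approximation).

For 95% confidence, z* = 1.96 (from standard normal table)

Sample size formula for proportion z-interval: n = z*²p̂(1-p̂)/E²

n = 1.96² × 0.16 × 0.84 / 0.031²
  = 3.8416 × 0.1344 / 0.000961
  = 537.2643

Round up to the nearest whole number: n = 538

538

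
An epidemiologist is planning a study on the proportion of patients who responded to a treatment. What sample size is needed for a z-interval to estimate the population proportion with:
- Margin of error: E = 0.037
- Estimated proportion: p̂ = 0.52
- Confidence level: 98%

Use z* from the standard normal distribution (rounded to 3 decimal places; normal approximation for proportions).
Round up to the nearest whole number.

Using z* for proportion z-interval (normal approximation).

For 98% confidence, z* = 2.326 (from standard normal table)

Sample size formula for proportion z-interval: n = z*²p̂(1-p̂)/E²

n = 2.326² × 0.52 × 0.48 / 0.037²
  = 5.410276 × 0.2496 / 0.001369
  = 986.4170

Round up to the nearest whole number: n = 987

987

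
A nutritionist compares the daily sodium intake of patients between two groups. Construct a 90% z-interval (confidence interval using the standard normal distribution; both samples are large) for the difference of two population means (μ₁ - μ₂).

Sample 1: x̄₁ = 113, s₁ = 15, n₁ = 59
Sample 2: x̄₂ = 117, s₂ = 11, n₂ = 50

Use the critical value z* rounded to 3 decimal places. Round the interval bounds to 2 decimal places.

Both samples are large (n₁ = 59 ≥ 30, n₂ = 50 ≥ 30), so a z-interval for the difference of means applies.

Point estimate: x̄₁ - x̄₂ = 113 - 117 = -4

Standard error: SE = √(s₁²/n₁ + s₂²/n₂)
= √(15²/59 + 11²/50)
= √(3.813559 + 2.420000)
= 2.496710

For 90% confidence, z* = 1.645 (from standard normal table)
Margin of error: E = z* × SE = 1.645 × 2.496710 = 4.1071

Z-interval: (x̄₁ - x̄₂) ± E = -4 ± 4.1071 = (-8.1071, 0.1071)

Rounded to 2 decimal places:

(-8.11, 0.11)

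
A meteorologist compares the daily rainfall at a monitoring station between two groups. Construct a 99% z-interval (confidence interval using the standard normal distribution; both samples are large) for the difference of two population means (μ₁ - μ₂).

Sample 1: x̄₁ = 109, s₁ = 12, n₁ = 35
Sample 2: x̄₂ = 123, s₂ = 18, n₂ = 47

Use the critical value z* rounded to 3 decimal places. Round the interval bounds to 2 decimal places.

Both samples are large (n₁ = 35 ≥ 30, n₂ = 47 ≥ 30), so a z-interval for the difference of means applies.

Point estimate: x̄₁ - x̄₂ = 109 - 123 = -14

Standard error: SE = √(s₁²/n₁ + s₂²/n₂)
= √(12²/35 + 18²/47)
= √(4.114286 + 6.893617)
= 3.317816

For 99% confidence, z* = 2.576 (from standard normal table)
Margin of error: E = z* × SE = 2.576 × 3.317816 = 8.5467

Z-interval: (x̄₁ - x̄₂) ± E = -14 ± 8.5467 = (-22.5467, -5.4533)

Rounded to 2 decimal places:

(-22.55, -5.45)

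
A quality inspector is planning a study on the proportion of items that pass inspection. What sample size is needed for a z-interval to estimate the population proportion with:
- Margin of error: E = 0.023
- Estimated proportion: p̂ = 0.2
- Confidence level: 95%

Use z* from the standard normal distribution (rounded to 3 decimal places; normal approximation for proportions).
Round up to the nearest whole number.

Using z* for proportion z-interval (normal approximation).

For 95% confidence, z* = 1.96 (from standard normal table)

Sample size formula for proportion z-interval: n = z*²p̂(1-p̂)/E²

n = 1.96² × 0.2 × 0.8 / 0.023²
  = 3.8416 × 0.16 / 0.000529
  = 1161.9206

Round up to the nearest whole number: n = 1162

1162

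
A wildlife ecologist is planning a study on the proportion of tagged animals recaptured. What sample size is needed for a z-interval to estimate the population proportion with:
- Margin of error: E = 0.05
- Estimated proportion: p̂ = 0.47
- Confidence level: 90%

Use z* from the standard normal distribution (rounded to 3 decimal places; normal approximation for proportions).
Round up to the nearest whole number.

Using z* for proportion z-interval (normal approximation).

For 90% confidence, z* = 1.645 (from standard normal table)

Sample size formula for proportion z-interval: n = z*²p̂(1-p̂)/E²

n = 1.645² × 0.47 × 0.53 / 0.05²
  = 2.706025 × 0.2491 / 0.0025
  = 269.6283

Round up to the nearest whole number: n = 270

270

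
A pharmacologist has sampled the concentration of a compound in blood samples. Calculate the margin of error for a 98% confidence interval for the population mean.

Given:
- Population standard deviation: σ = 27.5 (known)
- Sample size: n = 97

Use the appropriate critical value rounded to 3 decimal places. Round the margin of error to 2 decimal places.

The population standard deviation σ is known, so use the z-interval margin of error formula.

For 98% confidence, z* = 2.326 (from standard normal table)

Margin of error formula for z-interval: E = z* × σ/√n

E = 2.326 × 27.5/√97
  = 2.326 × 2.792202
  = 6.4947

Rounded to 2 decimal places:

6.49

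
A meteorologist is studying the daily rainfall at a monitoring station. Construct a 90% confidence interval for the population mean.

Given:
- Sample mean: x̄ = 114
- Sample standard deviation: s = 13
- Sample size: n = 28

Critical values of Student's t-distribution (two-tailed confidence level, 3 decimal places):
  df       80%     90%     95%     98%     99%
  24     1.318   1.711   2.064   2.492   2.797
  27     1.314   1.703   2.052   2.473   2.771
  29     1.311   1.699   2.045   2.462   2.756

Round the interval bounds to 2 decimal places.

The population standard deviation σ is unknown (only the sample standard deviation s is given), so use a t-interval with df = n - 1 = 28 - 1 = 27.

For 90% confidence with df = 27, t* = 1.703 (from t-table)

Standard error: SE = s/√n = 13/√28 = 2.456769

Margin of error: E = t* × SE = 1.703 × 2.456769 = 4.1839

T-interval: x̄ ± E = 114 ± 4.1839 = (109.8161, 118.1839)

Rounded to 2 decimal places:

(109.82, 118.18)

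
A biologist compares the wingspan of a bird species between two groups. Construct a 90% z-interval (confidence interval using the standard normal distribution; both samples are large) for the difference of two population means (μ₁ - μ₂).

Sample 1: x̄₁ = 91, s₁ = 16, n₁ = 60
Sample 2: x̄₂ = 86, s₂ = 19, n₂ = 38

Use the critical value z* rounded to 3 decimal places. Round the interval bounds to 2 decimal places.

Both samples are large (n₁ = 60 ≥ 30, n₂ = 38 ≥ 30), so a z-interval for the difference of means applies.

Point estimate: x̄₁ - x̄₂ = 91 - 86 = 5

Standard error: SE = √(s₁²/n₁ + s₂²/n₂)
= √(16²/60 + 19²/38)
= √(4.266667 + 9.500000)
= 3.710346

For 90% confidence, z* = 1.645 (from standard normal table)
Margin of error: E = z* × SE = 1.645 × 3.710346 = 6.1035

Z-interval: (x̄₁ - x̄₂) ± E = 5 ± 6.1035 = (-1.1035, 11.1035)

Rounded to 2 decimal places:

(-1.10, 11.10)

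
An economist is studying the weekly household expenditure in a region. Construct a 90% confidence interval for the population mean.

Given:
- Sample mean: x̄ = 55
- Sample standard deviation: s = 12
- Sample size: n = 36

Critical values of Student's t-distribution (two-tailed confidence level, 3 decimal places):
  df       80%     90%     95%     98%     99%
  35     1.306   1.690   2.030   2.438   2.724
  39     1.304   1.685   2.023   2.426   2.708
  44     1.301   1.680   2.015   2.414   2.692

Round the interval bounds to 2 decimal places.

The population standard deviation σ is unknown (only the sample standard deviation s is given), so use a t-interval with df = n - 1 = 36 - 1 = 35.

For 90% confidence with df = 35, t* = 1.690 (from t-table)

Standard error: SE = s/√n = 12/√36 = 2.000000

Margin of error: E = t* × SE = 1.690 × 2.000000 = 3.3800

T-interval: x̄ ± E = 55 ± 3.3800 = (51.6200, 58.3800)

Rounded to 2 decimal places:

(51.62, 58.38)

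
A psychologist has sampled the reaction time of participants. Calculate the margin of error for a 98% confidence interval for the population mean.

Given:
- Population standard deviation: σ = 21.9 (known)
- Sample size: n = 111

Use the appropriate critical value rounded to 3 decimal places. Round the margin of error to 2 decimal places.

The population standard deviation σ is known, so use the z-interval margin of error formula.

For 98% confidence, z* = 2.326 (from standard normal table)

Margin of error formula for z-interval: E = z* × σ/√n

E = 2.326 × 21.9/√111
  = 2.326 × 2.0786560
  = 4.83495

Rounded to 2 decimal places:

4.83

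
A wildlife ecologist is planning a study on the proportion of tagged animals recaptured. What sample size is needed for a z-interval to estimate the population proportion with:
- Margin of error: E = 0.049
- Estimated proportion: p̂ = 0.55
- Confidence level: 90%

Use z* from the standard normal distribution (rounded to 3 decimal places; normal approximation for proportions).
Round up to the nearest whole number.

Using z* for proportion z-interval (normal approximation).

For 90% confidence, z* = 1.645 (from standard normal table)

Sample size formula for proportion z-interval: n = z*²p̂(1-p̂)/E²

n = 1.645² × 0.55 × 0.45 / 0.049²
  = 2.706025 × 0.2475 / 0.002401
  = 278.9426

Round up to the nearest whole number: n = 279

279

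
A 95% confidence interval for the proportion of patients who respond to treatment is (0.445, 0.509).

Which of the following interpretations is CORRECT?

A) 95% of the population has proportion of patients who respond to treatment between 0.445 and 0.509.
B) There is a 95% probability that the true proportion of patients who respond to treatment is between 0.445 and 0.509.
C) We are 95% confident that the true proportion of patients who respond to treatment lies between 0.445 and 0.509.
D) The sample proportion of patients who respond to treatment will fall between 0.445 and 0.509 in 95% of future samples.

A confidence interval represents our confidence in the procedure, not a probability statement about the parameter.

Key concept: If we repeated this sampling process many times and computed a 95% CI each time, about 95% of those intervals would contain the true population parameter.

For this specific interval (0.445, 0.509):
- Midpoint (point estimate): 0.477
- Margin of error: 0.032

The correct interpretation is the one stating confidence that the true parameter lies in the interval — option C.

C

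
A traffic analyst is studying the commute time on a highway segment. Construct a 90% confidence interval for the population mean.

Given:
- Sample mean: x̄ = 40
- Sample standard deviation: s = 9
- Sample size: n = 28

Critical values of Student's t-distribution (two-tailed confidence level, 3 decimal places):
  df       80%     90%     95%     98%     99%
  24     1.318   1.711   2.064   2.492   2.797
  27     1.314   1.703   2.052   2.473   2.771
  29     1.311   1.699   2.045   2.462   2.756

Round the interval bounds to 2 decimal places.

The population standard deviation σ is unknown (only the sample standard deviation s is given), so use a t-interval with df = n - 1 = 28 - 1 = 27.

For 90% confidence with df = 27, t* = 1.703 (from t-table)

Standard error: SE = s/√n = 9/√28 = 1.700840

Margin of error: E = t* × SE = 1.703 × 1.700840 = 2.8965

T-interval: x̄ ± E = 40 ± 2.8965 = (37.1035, 42.8965)

Rounded to 2 decimal places:

(37.10, 42.90)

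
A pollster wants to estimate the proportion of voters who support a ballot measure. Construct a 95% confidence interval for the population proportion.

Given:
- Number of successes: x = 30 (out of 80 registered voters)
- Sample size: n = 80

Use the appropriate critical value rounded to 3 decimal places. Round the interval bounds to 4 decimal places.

Sample proportion: p̂ = 30/80 = 0.375000

Check conditions for normal approximation:
  np̂ = 30 ≥ 10 ✓
  n(1-p̂) = 50 ≥ 10 ✓

The sample is large enough, so use a z-interval (normal approximation) for the proportion.

For 95% confidence, z* = 1.96 (from standard normal table)

Standard error: SE = √(p̂(1-p̂)/n) = √(0.375000×0.625000/80) = 0.05412659

Margin of error: E = z* × SE = 1.96 × 0.05412659 = 0.106088

Z-interval: p̂ ± E = 0.375000 ± 0.106088 = (0.268912, 0.481088)

Rounded to 4 decimal places:

(0.2689, 0.4811)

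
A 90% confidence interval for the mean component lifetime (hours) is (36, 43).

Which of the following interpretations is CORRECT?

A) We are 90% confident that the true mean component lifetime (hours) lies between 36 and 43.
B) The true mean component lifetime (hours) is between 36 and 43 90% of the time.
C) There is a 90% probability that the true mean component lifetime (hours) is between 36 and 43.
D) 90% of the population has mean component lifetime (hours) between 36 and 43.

A confidence interval represents our confidence in the procedure, not a probability statement about the parameter.

Key concept: If we repeated this sampling process many times and computed a 90% CI each time, about 90% of those intervals would contain the true population parameter.

For this specific interval (36, 43):
- Midpoint (point estimate): 39.5
- Margin of error: 3.5

The correct interpretation is the one stating confidence that the true parameter lies in the interval — option A.

A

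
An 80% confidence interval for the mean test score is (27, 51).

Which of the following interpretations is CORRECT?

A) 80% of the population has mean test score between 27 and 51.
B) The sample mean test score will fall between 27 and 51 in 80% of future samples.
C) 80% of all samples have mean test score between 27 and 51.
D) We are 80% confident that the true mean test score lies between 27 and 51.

A confidence interval represents our confidence in the procedure, not a probability statement about the parameter.

Key concept: If we repeated this sampling process many times and computed an 80% CI each time, about 80% of those intervals would contain the true population parameter.

For this specific interval (27, 51):
- Midpoint (point estimate): 39
- Margin of error: 12

The correct interpretation is the one stating confidence that the true parameter lies in the interval — option D.

D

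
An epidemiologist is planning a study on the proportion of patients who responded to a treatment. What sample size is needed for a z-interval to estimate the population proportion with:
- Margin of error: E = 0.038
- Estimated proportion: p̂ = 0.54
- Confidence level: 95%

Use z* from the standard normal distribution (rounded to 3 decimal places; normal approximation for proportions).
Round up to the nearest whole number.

Using z* for proportion z-interval (normal approximation).

For 95% confidence, z* = 1.96 (from standard normal table)

Sample size formula for proportion z-interval: n = z*²p̂(1-p̂)/E²

n = 1.96² × 0.54 × 0.46 / 0.038²
  = 3.8416 × 0.2484 / 0.001444
  = 660.8403

Round up to the nearest whole number: n = 661

661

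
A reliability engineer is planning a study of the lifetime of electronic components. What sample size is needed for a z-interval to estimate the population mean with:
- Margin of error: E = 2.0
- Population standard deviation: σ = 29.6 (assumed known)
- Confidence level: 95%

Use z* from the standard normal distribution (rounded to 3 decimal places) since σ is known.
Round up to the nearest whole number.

Using z* since population σ is known (z-interval formula).

For 95% confidence, z* = 1.96 (from standard normal table)

Sample size formula for z-interval: n = (z*σ/E)²

n = (1.96 × 29.6 / 2.0)²
  = (29.008000)²
  = 841.4641

Round up to the nearest whole number: n = 842

842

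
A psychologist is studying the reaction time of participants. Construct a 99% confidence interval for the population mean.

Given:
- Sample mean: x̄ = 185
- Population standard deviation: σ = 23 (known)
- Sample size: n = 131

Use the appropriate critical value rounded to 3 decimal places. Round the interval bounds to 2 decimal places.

The population standard deviation σ is known, so use a z-interval (standard normal critical value).

For 99% confidence, z* = 2.576 (from standard normal table)

Standard error: SE = σ/√n = 23/√131 = 2.009519

Margin of error: E = z* × SE = 2.576 × 2.009519 = 5.1765

Z-interval: x̄ ± E = 185 ± 5.1765 = (179.8235, 190.1765)

Rounded to 2 decimal places:

(179.82, 190.18)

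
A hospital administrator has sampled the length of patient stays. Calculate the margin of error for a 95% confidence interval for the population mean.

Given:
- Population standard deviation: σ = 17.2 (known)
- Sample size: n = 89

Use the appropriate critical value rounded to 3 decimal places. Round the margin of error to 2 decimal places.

The population standard deviation σ is known, so use the z-interval margin of error formula.

For 95% confidence, z* = 1.96 (from standard normal table)

Margin of error formula for z-interval: E = z* × σ/√n

E = 1.96 × 17.2/√89
  = 1.96 × 1.823196
  = 3.5735

Rounded to 2 decimal places:

3.57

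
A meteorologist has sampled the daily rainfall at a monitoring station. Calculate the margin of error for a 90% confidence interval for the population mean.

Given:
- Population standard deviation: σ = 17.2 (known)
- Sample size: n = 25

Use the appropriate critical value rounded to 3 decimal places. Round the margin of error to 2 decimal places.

The population standard deviation σ is known, so use the z-interval margin of error formula.

For 90% confidence, z* = 1.645 (from standard normal table)

Margin of error formula for z-interval: E = z* × σ/√n

E = 1.645 × 17.2/√25
  = 1.645 × 3.440000
  = 5.6588

Rounded to 2 decimal places:

5.66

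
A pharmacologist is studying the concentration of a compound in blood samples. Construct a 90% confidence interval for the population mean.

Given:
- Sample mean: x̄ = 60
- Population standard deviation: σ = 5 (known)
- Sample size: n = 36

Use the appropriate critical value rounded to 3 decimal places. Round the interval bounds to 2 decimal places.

The population standard deviation σ is known, so use a z-interval (standard normal critical value).

For 90% confidence, z* = 1.645 (from standard normal table)

Standard error: SE = σ/√n = 5/√36 = 0.833333

Margin of error: E = z* × SE = 1.645 × 0.833333 = 1.3708

Z-interval: x̄ ± E = 60 ± 1.3708 = (58.6292, 61.3708)

Rounded to 2 decimal places:

(58.63, 61.37)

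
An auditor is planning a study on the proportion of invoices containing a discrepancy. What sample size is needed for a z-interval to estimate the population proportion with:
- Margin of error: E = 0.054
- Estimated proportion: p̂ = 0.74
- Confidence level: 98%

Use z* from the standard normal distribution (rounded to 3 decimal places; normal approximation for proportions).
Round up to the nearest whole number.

Using z* for proportion z-interval (normal approximation).

For 98% confidence, z* = 2.326 (from standard normal table)

Sample size formula for proportion z-interval: n = z*²p̂(1-p̂)/E²

n = 2.326² × 0.74 × 0.26 / 0.054²
  = 5.410276 × 0.1924 / 0.002916
  = 356.9743

Round up to the nearest whole number: n = 357

357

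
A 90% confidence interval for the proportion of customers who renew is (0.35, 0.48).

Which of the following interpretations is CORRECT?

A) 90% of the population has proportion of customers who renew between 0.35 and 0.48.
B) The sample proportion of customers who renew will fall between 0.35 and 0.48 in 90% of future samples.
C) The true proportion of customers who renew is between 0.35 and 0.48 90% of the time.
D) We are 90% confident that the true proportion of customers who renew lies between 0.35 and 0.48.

A confidence interval represents our confidence in the procedure, not a probability statement about the parameter.

Key concept: If we repeated this sampling process many times and computed a 90% CI each time, about 90% of those intervals would contain the true population parameter.

For this specific interval (0.35, 0.48):
- Midpoint (point estimate): 0.415
- Margin of error: 0.065

The correct interpretation is the one stating confidence that the true parameter lies in the interval — option D.

D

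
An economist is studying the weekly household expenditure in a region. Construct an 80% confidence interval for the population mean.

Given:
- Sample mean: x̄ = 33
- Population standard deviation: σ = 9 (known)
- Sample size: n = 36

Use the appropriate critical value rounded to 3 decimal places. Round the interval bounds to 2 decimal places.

The population standard deviation σ is known, so use a z-interval (standard normal critical value).

For 80% confidence, z* = 1.282 (from standard normal table)

Standard error: SE = σ/√n = 9/√36 = 1.500000

Margin of error: E = z* × SE = 1.282 × 1.500000 = 1.9230

Z-interval: x̄ ± E = 33 ± 1.9230 = (31.0770, 34.9230)

Rounded to 2 decimal places:

(31.08, 34.92)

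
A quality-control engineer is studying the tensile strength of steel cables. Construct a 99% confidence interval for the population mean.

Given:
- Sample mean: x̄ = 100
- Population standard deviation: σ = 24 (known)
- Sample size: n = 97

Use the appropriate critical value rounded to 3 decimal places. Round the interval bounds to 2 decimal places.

The population standard deviation σ is known, so use a z-interval (standard normal critical value).

For 99% confidence, z* = 2.576 (from standard normal table)

Standard error: SE = σ/√n = 24/√97 = 2.436831

Margin of error: E = z* × SE = 2.576 × 2.436831 = 6.2773

Z-interval: x̄ ± E = 100 ± 6.2773 = (93.7227, 106.2773)

Rounded to 2 decimal places:

(93.72, 106.28)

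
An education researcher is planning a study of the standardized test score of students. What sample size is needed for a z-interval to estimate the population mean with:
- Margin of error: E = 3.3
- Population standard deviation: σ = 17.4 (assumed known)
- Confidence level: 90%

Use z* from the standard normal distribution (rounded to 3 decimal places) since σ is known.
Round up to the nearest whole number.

Using z* since population σ is known (z-interval formula).

For 90% confidence, z* = 1.645 (from standard normal table)

Sample size formula for z-interval: n = (z*σ/E)²

n = (1.645 × 17.4 / 3.3)²
  = (8.673636)²
  = 75.2320

Round up to the nearest whole number: n = 76

76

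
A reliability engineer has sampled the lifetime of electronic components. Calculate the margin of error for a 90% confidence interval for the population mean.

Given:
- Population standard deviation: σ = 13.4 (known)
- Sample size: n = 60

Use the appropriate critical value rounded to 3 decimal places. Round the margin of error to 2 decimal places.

The population standard deviation σ is known, so use the z-interval margin of error formula.

For 90% confidence, z* = 1.645 (from standard normal table)

Margin of error formula for z-interval: E = z* × σ/√n

E = 1.645 × 13.4/√60
  = 1.645 × 1.729933
  = 2.8457

Rounded to 2 decimal places:

2.85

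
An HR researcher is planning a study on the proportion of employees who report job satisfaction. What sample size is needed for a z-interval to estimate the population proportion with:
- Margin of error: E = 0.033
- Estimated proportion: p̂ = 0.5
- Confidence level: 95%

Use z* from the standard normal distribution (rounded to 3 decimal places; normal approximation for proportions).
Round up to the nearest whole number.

Using z* for proportion z-interval (normal approximation).

For 95% confidence, z* = 1.96 (from standard normal table)

Sample size formula for proportion z-interval: n = z*²p̂(1-p̂)/E²

n = 1.96² × 0.5 × 0.5 / 0.033²
  = 3.8416 × 0.25 / 0.001089
  = 881.9100

Round up to the nearest whole number: n = 882

882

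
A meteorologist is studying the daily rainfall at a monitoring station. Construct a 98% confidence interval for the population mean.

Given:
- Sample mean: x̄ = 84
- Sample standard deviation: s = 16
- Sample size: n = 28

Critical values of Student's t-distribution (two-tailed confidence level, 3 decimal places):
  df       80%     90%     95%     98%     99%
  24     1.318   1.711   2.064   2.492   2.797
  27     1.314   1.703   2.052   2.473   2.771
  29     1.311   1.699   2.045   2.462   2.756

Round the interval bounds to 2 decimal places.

The population standard deviation σ is unknown (only the sample standard deviation s is given), so use a t-interval with df = n - 1 = 28 - 1 = 27.

For 98% confidence with df = 27, t* = 2.473 (from t-table)

Standard error: SE = s/√n = 16/√28 = 3.023716

Margin of error: E = t* × SE = 2.473 × 3.023716 = 7.4776

T-interval: x̄ ± E = 84 ± 7.4776 = (76.5224, 91.4776)

Rounded to 2 decimal places:

(76.52, 91.48)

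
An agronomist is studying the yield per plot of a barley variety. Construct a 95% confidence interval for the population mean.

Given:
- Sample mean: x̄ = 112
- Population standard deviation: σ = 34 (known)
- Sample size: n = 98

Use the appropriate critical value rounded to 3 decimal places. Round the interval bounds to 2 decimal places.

The population standard deviation σ is known, so use a z-interval (standard normal critical value).

For 95% confidence, z* = 1.96 (from standard normal table)

Standard error: SE = σ/√n = 34/√98 = 3.434519

Margin of error: E = z* × SE = 1.96 × 3.434519 = 6.7317

Z-interval: x̄ ± E = 112 ± 6.7317 = (105.2683, 118.7317)

Rounded to 2 decimal places:

(105.27, 118.73)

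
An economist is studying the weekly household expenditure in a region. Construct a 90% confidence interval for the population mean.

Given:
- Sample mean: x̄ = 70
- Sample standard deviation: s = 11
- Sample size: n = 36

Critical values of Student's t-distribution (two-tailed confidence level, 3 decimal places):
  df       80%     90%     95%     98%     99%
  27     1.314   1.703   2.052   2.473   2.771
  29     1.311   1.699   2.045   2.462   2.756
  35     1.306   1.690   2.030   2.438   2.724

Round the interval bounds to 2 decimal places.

The population standard deviation σ is unknown (only the sample standard deviation s is given), so use a t-interval with df = n - 1 = 36 - 1 = 35.

For 90% confidence with df = 35, t* = 1.690 (from t-table)

Standard error: SE = s/√n = 11/√36 = 1.833333

Margin of error: E = t* × SE = 1.690 × 1.833333 = 3.0983

T-interval: x̄ ± E = 70 ± 3.0983 = (66.9017, 73.0983)

Rounded to 2 decimal places:

(66.90, 73.10)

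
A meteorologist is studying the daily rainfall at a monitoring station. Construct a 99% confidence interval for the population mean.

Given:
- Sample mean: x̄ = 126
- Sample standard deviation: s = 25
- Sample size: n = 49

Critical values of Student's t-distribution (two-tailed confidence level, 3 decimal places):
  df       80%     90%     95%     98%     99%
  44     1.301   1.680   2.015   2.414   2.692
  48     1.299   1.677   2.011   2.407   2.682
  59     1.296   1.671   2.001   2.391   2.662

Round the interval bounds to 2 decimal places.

The population standard deviation σ is unknown (only the sample standard deviation s is given), so use a t-interval with df = n - 1 = 49 - 1 = 48.

For 99% confidence with df = 48, t* = 2.682 (from t-table)

Standard error: SE = s/√n = 25/√49 = 3.571429

Margin of error: E = t* × SE = 2.682 × 3.571429 = 9.5786

T-interval: x̄ ± E = 126 ± 9.5786 = (116.4214, 135.5786)

Rounded to 2 decimal places:

(116.42, 135.58)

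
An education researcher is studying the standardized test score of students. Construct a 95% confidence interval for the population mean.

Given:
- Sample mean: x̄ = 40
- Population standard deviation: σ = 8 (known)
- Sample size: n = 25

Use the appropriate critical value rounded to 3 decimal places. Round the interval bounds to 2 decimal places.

The population standard deviation σ is known, so use a z-interval (standard normal critical value).

For 95% confidence, z* = 1.96 (from standard normal table)

Standard error: SE = σ/√n = 8/√25 = 1.600000

Margin of error: E = z* × SE = 1.96 × 1.600000 = 3.1360

Z-interval: x̄ ± E = 40 ± 3.1360 = (36.8640, 43.1360)

Rounded to 2 decimal places:

(36.86, 43.14)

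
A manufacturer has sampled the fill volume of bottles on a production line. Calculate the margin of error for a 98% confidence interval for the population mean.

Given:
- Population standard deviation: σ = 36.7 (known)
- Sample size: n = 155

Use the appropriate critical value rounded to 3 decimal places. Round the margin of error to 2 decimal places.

The population standard deviation σ is known, so use the z-interval margin of error formula.

For 98% confidence, z* = 2.326 (from standard normal table)

Margin of error formula for z-interval: E = z* × σ/√n

E = 2.326 × 36.7/√155
  = 2.326 × 2.947815
  = 6.8566

Rounded to 2 decimal places:

6.86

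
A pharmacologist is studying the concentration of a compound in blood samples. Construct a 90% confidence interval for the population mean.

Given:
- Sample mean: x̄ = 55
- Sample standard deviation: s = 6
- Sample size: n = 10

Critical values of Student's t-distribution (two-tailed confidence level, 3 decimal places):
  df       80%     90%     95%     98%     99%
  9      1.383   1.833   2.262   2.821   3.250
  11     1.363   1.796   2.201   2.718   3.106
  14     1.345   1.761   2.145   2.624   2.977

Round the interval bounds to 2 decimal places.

The population standard deviation σ is unknown (only the sample standard deviation s is given), so use a t-interval with df = n - 1 = 10 - 1 = 9.

For 90% confidence with df = 9, t* = 1.833 (from t-table)

Standard error: SE = s/√n = 6/√10 = 1.897367

Margin of error: E = t* × SE = 1.833 × 1.897367 = 3.4779

T-interval: x̄ ± E = 55 ± 3.4779 = (51.5221, 58.4779)

Rounded to 2 decimal places:

(51.52, 58.48)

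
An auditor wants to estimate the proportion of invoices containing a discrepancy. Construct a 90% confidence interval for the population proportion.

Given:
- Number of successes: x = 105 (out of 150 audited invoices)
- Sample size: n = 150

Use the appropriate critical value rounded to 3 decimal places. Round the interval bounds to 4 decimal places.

Sample proportion: p̂ = 105/150 = 0.7000000

Check conditions for normal approximation:
  np̂ = 105 ≥ 10 ✓
  n(1-p̂) = 45 ≥ 10 ✓

The sample is large enough, so use a z-interval (normal approximation) for the proportion.

For 90% confidence, z* = 1.645 (from standard normal table)

Standard error: SE = √(p̂(1-p̂)/n) = √(0.7000000×0.3000000/150) = 0.037416574

Margin of error: E = z* × SE = 1.645 × 0.037416574 = 0.0615503

Z-interval: p̂ ± E = 0.7000000 ± 0.0615503 = (0.6384497, 0.7615503)

Rounded to 4 decimal places:

(0.6384, 0.7616)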